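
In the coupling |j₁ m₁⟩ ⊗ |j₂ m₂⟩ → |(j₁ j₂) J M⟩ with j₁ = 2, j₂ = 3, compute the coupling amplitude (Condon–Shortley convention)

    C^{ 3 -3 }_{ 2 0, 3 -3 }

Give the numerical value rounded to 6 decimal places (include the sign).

+√(5/12) = +0.645497

triangle: 2!×2!×4!/9! = 96/362880
(j±m)!: 2!×2!×0!×6!×0!×6! = 2073600
prefactor² = (2J+1)×Δ×N² = 3840
  k=0: +1/(0!×2!×2!×0!×0!×4!) = 1/96
Σ = 1/96  ⇒  CG² = 3840×1/96² = 5/12
CG = +√(5/12) = +0.645497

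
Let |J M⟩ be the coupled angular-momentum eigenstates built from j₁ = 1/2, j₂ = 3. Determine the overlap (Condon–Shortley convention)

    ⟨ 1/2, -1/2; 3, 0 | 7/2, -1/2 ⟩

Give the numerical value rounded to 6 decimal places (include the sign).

+√(4/7) ≈ +0.755929

√[8·0!1!6!/8! · 0!1!3!3!3!4!] = √(5184/7)
  +(−1)^0/∏(0,0,1,3,0,3)! = 1/36  (running 1/36)
⟨..|..⟩ = √(5184/7)·(1/36) = +0.755929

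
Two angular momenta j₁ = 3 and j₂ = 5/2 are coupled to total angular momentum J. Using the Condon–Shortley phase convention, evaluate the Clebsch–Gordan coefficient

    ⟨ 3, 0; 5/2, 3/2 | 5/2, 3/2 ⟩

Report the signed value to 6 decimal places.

triangle: 3!×3!×2!/9! = 72/362880
(j±m)!: 3!×3!×4!×1!×4!×1! = 20736
prefactor² = (2J+1)×Δ×N² = 864/35
  k=2: +1/(2!×1!×1!×2!×2!×0!) = 1/8
  k=3: −1/(3!×0!×0!×1!×3!×1!) = -1/36
Σ = 7/72  ⇒  CG² = 864/35×7/72² = 7/30
CG = +√(7/30) = +0.483046

+0.483046  (= +√(7/30))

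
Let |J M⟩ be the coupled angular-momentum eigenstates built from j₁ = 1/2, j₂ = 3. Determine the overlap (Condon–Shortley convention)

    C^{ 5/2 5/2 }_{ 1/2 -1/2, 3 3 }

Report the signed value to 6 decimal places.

-0.925820

√[6·1!0!5!/7! · 0!1!6!0!5!0!] = √(86400/7)
  +(−1)^1/∏(1,0,0,5,0,0)! = -1/120  (running -1/120)
⟨..|..⟩ = √(86400/7)·(-1/120) = -0.925820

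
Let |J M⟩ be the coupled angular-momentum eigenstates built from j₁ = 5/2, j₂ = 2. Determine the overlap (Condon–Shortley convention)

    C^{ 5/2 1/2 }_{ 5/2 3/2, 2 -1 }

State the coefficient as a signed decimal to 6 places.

triangle: 2!·3!·2!/8! = 24/40320
(j±m)!: 4!·1!·1!·3!·3!·2! = 1728
prefactor² = (2J+1)·Δ·N² = 216/35
  k=0: +1/(0!·2!·1!·1!·2!·1!) = 1/4
  k=1: −1/(1!·1!·0!·0!·3!·2!) = -1/12
Σ = 1/6  ⇒  CG² = 216/35·1/6² = 6/35
CG = +√(6/35) = +0.414039

+0.414039  (= +√(6/35))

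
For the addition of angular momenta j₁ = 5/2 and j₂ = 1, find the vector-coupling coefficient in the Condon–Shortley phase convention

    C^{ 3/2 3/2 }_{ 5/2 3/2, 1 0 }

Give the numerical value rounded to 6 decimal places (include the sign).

−√(4/15) = -0.516398

√[4·2!3!0!/6! · 4!1!1!1!3!0!] = √(48/5)
  +(−1)^1/∏(1,1,0,0,3,0)! = -1/6  (running -1/6)
⟨..|..⟩ = √(48/5)·(-1/6) = -0.516398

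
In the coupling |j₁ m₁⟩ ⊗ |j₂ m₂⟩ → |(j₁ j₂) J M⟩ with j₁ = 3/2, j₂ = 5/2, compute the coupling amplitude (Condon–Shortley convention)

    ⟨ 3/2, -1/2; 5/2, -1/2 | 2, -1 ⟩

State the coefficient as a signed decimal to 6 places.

j₁+j₂−J=2  J+j₁−j₂=1  J−j₁+j₂=3  j₁+j₂+J+1=7
(j₁±m₁, j₂±m₂, J±M) = (1,2,2,3,1,3)
P² = 12/7
sum k=1..2:
  [1] −1/2 = -1/2
  [2] +1/12 = 1/12
S = -5/12
C² = P²·S² = 25/84 ; C = -0.545545

-0.545545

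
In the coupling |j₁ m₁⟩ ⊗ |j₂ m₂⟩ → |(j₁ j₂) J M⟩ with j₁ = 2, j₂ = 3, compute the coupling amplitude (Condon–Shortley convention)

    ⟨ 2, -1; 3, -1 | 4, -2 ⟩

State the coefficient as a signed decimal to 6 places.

−√(1/28) ≈ -0.188982

j₁+j₂−J=1  J+j₁−j₂=3  J−j₁+j₂=5  j₁+j₂+J+1=10
(j₁±m₁, j₂±m₂, J±M) = (1,3,2,4,2,6)
P² = 5184/7
sum k=0..1:
  [0] +1/72 = 1/72
  [1] −1/48 = -1/48
S = -1/144
C² = P²·S² = 1/28 ; C = -0.188982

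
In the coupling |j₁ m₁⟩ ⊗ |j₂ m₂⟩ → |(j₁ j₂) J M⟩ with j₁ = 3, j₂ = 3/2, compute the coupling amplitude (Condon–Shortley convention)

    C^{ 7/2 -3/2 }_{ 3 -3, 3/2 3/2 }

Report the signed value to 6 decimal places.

triangle: 1!*5!*2!/9! = 240/362880
(j±m)!: 0!*6!*3!*0!*2!*5! = 1036800
prefactor² = (2J+1)*Δ*N² = 38400/7
  k=1: −1/(1!*0!*5!*2!*0!*0!) = -1/240
Σ = -1/240  ⇒  CG² = 38400/7*(-1/240)² = 2/21
CG = −√(2/21) = -0.308607

−√(2/21) ≈ -0.308607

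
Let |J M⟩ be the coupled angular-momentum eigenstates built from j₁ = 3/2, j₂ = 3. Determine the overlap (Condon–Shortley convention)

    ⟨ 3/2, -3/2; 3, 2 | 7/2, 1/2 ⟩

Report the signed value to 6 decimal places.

j₁+j₂−J=1  J+j₁−j₂=2  J−j₁+j₂=5  j₁+j₂+J+1=9
(j₁±m₁, j₂±m₂, J±M) = (0,3,5,1,4,3)
P² = 3840/7
sum k=1..1:
  [1] −1/48 = -1/48
S = -1/48
C² = P²·S² = 5/21 ; C = -0.487950

−√(5/21) ≈ -0.487950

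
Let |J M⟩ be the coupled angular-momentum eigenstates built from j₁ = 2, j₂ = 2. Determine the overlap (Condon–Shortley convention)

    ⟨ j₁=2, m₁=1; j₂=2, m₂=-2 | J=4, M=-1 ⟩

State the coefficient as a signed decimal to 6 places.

+√(1/14) = +0.267261

triangle: 0!*4!*4!/9! = 576/362880
(j±m)!: 3!*1!*0!*4!*3!*5! = 103680
prefactor² = (2J+1)*Δ*N² = 10368/7
  k=0: +1/(0!*0!*1!*0!*3!*4!) = 1/144
Σ = 1/144  ⇒  CG² = 10368/7*1/144² = 1/14
CG = +√(1/14) = +0.267261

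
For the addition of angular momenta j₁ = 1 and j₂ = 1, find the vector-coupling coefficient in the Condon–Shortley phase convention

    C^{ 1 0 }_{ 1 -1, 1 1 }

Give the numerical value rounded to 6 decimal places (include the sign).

−√(1/2) = -0.707107

√[3·1!1!1!/4! · 0!2!2!0!1!1!] = √(1/2)
  +(−1)^1/∏(1,0,1,1,0,0)! = -1  (running -1)
⟨..|..⟩ = √(1/2)·(-1) = -0.707107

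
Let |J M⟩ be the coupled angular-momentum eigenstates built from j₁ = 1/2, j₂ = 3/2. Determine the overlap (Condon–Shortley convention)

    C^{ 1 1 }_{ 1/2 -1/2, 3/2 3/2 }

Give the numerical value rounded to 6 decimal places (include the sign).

-0.866025  (= −√(3/4))

√[3·1!0!2!/4! · 0!1!3!0!2!0!] = √(3)
  +(−1)^1/∏(1,0,0,2,0,0)! = -1/2  (running -1/2)
⟨..|..⟩ = √(3)·(-1/2) = -0.866025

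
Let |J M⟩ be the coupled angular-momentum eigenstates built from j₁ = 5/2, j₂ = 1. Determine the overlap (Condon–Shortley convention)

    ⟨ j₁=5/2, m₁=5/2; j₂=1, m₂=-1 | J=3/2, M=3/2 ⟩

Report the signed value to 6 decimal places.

j₁+j₂−J=2  J+j₁−j₂=3  J−j₁+j₂=0  j₁+j₂+J+1=6
(j₁±m₁, j₂±m₂, J±M) = (5,0,0,2,3,0)
P² = 96
sum k=0..0:
  [0] +1/12 = 1/12
S = 1/12
C² = P²·S² = 2/3 ; C = +0.816497

+0.816497  (= +√(2/3))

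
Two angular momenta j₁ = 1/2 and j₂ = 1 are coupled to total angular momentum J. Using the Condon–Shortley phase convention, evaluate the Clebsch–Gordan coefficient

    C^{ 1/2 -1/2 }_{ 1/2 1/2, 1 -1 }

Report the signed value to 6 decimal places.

triangle: 1!·0!·1!/3! = 1/6
(j±m)!: 1!·0!·0!·2!·0!·1! = 2
prefactor² = (2J+1)·Δ·N² = 2/3
  k=0: +1/(0!·1!·0!·0!·0!·1!) = 1
Σ = 1  ⇒  CG² = 2/3·1² = 2/3
CG = +√(2/3) = +0.816497

+√(2/3) = +0.816497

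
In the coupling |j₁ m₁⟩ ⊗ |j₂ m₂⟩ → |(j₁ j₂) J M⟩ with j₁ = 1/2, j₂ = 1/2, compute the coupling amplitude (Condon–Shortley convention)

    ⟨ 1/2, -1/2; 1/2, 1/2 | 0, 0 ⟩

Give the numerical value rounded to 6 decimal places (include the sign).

triangle: 1!×0!×0!/2! = 1/2
(j±m)!: 0!×1!×1!×0!×0!×0! = 1
prefactor² = (2J+1)×Δ×N² = 1/2
  k=1: −1/(1!×0!×0!×0!×0!×0!) = -1
Σ = -1  ⇒  CG² = 1/2×(-1)² = 1/2
CG = −√(1/2) = -0.707107

-0.707107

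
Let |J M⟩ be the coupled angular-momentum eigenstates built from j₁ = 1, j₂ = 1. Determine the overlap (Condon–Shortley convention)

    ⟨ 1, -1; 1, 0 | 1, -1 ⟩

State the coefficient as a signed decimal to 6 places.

−√(1/2) = -0.707107

j₁+j₂−J=1  J+j₁−j₂=1  J−j₁+j₂=1  j₁+j₂+J+1=4
(j₁±m₁, j₂±m₂, J±M) = (0,2,1,1,0,2)
P² = 1/2
sum k=1..1:
  [1] −1/1 = -1
S = -1
C² = P²·S² = 1/2 ; C = -0.707107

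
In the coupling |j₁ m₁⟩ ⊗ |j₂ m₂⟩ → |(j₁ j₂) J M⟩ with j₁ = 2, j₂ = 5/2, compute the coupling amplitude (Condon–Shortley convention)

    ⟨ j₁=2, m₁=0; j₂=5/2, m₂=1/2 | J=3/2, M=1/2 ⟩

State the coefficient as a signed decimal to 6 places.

√[4·3!1!2!/7! · 2!2!3!2!2!1!] = √(32/35)
  +(−1)^1/∏(1,2,1,2,0,0)! = -1/4  (running -1/4)
  +(−1)^2/∏(2,1,0,1,1,1)! = 1/2  (running 1/4)
⟨..|..⟩ = √(32/35)·(1/4) = +0.239046

+0.239046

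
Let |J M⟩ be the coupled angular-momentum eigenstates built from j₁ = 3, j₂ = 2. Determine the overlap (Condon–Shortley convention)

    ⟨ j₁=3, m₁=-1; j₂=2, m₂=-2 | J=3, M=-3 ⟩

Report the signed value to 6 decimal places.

+0.408248  (= +√(1/6))

triangle: 2!×4!×2!/9! = 96/362880
(j±m)!: 2!×4!×0!×4!×0!×6! = 829440
prefactor² = (2J+1)×Δ×N² = 1536
  k=0: +1/(0!×2!×4!×0!×0!×2!) = 1/96
Σ = 1/96  ⇒  CG² = 1536×1/96² = 1/6
CG = +√(1/6) = +0.408248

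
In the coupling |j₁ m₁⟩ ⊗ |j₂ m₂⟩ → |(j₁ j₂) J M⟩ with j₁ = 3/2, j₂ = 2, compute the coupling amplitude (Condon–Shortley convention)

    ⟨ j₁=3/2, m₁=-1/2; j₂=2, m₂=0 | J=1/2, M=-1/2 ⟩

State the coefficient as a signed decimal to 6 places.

j₁+j₂−J=3  J+j₁−j₂=0  J−j₁+j₂=1  j₁+j₂+J+1=5
(j₁±m₁, j₂±m₂, J±M) = (1,2,2,2,0,1)
P² = 4/5
sum k=2..2:
  [2] +1/2 = 1/2
S = 1/2
C² = P²·S² = 1/5 ; C = +0.447214

+0.447214  (= +√(1/5))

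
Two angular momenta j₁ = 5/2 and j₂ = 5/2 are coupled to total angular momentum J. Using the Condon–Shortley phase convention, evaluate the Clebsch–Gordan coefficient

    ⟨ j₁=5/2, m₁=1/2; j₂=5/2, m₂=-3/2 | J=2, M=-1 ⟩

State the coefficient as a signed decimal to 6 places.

−√(1/7) = -0.377964

√[5·3!2!2!/8! · 3!2!1!4!1!3!] = √(36/7)
  +(−1)^0/∏(0,3,2,1,0,1)! = 1/12  (running 1/12)
  +(−1)^1/∏(1,2,1,0,1,2)! = -1/4  (running -1/6)
⟨..|..⟩ = √(36/7)·(-1/6) = -0.377964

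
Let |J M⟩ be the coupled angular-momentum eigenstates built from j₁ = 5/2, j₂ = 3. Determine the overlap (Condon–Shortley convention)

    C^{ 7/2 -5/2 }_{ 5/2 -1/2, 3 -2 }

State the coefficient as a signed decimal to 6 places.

√[8·2!3!4!/10! · 2!3!1!5!1!6!] = √(4608/7)
  +(−1)^0/∏(0,2,3,1,0,3)! = 1/72  (running 1/72)
  +(−1)^1/∏(1,1,2,0,1,4)! = -1/48  (running -1/144)
⟨..|..⟩ = √(4608/7)·(-1/144) = -0.178174

−√(2/63) ≈ -0.178174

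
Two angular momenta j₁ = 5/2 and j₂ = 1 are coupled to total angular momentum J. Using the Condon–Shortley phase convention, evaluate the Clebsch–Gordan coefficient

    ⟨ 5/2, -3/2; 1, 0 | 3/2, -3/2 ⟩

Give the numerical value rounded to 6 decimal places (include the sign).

−√(4/15) = -0.516398

j₁+j₂−J=2  J+j₁−j₂=3  J−j₁+j₂=0  j₁+j₂+J+1=6
(j₁±m₁, j₂±m₂, J±M) = (1,4,1,1,0,3)
P² = 48/5
sum k=1..1:
  [1] −1/6 = -1/6
S = -1/6
C² = P²·S² = 4/15 ; C = -0.516398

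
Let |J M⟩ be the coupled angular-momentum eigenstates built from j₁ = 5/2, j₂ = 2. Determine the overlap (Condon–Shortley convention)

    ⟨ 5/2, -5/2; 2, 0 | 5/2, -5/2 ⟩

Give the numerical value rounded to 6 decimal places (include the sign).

+√(5/14) ≈ +0.597614

√[6·2!3!2!/8! · 0!5!2!2!0!5!] = √(1440/7)
  +(−1)^2/∏(2,0,3,0,0,2)! = 1/24  (running 1/24)
⟨..|..⟩ = √(1440/7)·(1/24) = +0.597614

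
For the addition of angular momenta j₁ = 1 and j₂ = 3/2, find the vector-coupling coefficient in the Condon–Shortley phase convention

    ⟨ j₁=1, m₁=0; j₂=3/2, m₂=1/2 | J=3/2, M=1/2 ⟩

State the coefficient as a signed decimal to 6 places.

j₁+j₂−J=1  J+j₁−j₂=1  J−j₁+j₂=2  j₁+j₂+J+1=5
(j₁±m₁, j₂±m₂, J±M) = (1,1,2,1,2,1)
P² = 4/15
sum k=0..1:
  [0] +1/2 = 1/2
  [1] −1/1 = -1
S = -1/2
C² = P²·S² = 1/15 ; C = -0.258199

−√(1/15) = -0.258199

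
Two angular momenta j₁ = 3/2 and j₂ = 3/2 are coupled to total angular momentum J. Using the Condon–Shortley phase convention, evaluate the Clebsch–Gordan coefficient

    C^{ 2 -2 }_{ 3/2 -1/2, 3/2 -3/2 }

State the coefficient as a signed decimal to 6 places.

+√(1/2) = +0.707107

√[5·1!2!2!/6! · 1!2!0!3!0!4!] = √(8)
  +(−1)^0/∏(0,1,2,0,0,2)! = 1/4  (running 1/4)
⟨..|..⟩ = √(8)·(1/4) = +0.707107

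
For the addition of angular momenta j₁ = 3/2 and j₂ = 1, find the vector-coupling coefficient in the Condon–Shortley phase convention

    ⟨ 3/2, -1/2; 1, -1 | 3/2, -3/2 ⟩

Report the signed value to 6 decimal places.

triangle: 1!×2!×1!/5! = 2/120
(j±m)!: 1!×2!×0!×2!×0!×3! = 24
prefactor² = (2J+1)×Δ×N² = 8/5
  k=0: +1/(0!×1!×2!×0!×0!×1!) = 1/2
Σ = 1/2  ⇒  CG² = 8/5×1/2² = 2/5
CG = +√(2/5) = +0.632456

+0.632456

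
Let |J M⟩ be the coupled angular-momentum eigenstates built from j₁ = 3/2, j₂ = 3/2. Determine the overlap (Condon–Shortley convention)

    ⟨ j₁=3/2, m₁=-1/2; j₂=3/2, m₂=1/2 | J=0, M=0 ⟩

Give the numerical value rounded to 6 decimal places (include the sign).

√[1·3!0!0!/4! · 1!2!2!1!0!0!] = √(1)
  +(−1)^2/∏(2,1,0,0,0,0)! = 1/2  (running 1/2)
⟨..|..⟩ = √(1)·(1/2) = +0.500000

+√(1/4) ≈ +0.500000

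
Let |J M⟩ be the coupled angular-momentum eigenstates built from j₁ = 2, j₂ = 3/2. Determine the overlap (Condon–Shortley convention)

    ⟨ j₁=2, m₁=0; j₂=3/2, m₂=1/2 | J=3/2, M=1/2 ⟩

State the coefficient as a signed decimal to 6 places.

-0.447214  (= −√(1/5))

√[4·2!2!1!/6! · 2!2!2!1!2!1!] = √(16/45)
  +(−1)^1/∏(1,1,1,1,1,0)! = -1  (running -1)
  +(−1)^2/∏(2,0,0,0,2,1)! = 1/4  (running -3/4)
⟨..|..⟩ = √(16/45)·(-3/4) = -0.447214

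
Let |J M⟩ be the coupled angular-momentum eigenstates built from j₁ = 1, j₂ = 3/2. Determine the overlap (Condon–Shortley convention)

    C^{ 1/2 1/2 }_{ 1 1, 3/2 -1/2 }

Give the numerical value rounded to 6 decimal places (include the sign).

+0.408248

√[2·2!0!1!/4! · 2!0!1!2!1!0!] = √(2/3)
  +(−1)^0/∏(0,2,0,1,0,0)! = 1/2  (running 1/2)
⟨..|..⟩ = √(2/3)·(1/2) = +0.408248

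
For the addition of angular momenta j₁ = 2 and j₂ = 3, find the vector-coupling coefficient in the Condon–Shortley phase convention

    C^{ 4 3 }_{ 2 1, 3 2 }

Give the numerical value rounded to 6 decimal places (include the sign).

√[9·1!3!5!/10! · 3!1!5!1!7!1!] = √(6480)
  +(−1)^0/∏(0,1,1,5,2,0)! = 1/240  (running 1/240)
  +(−1)^1/∏(1,0,0,4,3,1)! = -1/144  (running -1/360)
⟨..|..⟩ = √(6480)·(-1/360) = -0.223607

−√(1/20) ≈ -0.223607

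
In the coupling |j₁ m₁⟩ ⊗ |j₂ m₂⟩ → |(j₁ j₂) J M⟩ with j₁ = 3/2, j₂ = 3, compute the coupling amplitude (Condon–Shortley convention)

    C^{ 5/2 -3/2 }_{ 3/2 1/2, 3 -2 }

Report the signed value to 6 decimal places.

j₁+j₂−J=2  J+j₁−j₂=1  J−j₁+j₂=4  j₁+j₂+J+1=8
(j₁±m₁, j₂±m₂, J±M) = (2,1,1,5,1,4)
P² = 288/7
sum k=0..1:
  [0] +1/12 = 1/12
  [1] −1/24 = -1/24
S = 1/24
C² = P²·S² = 1/14 ; C = +0.267261

+0.267261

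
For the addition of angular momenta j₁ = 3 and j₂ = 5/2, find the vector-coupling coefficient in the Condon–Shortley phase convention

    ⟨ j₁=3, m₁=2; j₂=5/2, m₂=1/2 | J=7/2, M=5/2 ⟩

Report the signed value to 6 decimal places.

-0.178174  (= −√(2/63))

√[8·2!4!3!/10! · 5!1!3!2!6!1!] = √(4608/7)
  +(−1)^0/∏(0,2,1,3,3,0)! = 1/72  (running 1/72)
  +(−1)^1/∏(1,1,0,2,4,1)! = -1/48  (running -1/144)
⟨..|..⟩ = √(4608/7)·(-1/144) = -0.178174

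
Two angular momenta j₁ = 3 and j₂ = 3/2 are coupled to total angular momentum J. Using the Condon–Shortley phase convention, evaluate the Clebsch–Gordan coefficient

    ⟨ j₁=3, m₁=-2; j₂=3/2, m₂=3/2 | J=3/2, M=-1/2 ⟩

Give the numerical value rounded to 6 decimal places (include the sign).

j₁+j₂−J=3  J+j₁−j₂=3  J−j₁+j₂=0  j₁+j₂+J+1=7
(j₁±m₁, j₂±m₂, J±M) = (1,5,3,0,1,2)
P² = 288/7
sum k=3..3:
  [3] −1/12 = -1/12
S = -1/12
C² = P²·S² = 2/7 ; C = -0.534522

-0.534522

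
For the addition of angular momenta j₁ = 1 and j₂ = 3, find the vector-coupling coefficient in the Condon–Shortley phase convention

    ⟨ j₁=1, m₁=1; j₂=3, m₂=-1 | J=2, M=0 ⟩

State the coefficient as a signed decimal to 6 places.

+√(2/7) ≈ +0.534522

triangle: 2!*0!*4!/7! = 48/5040
(j±m)!: 2!*0!*2!*4!*2!*2! = 384
prefactor² = (2J+1)*Δ*N² = 128/7
  k=0: +1/(0!*2!*0!*2!*0!*2!) = 1/8
Σ = 1/8  ⇒  CG² = 128/7*1/8² = 2/7
CG = +√(2/7) = +0.534522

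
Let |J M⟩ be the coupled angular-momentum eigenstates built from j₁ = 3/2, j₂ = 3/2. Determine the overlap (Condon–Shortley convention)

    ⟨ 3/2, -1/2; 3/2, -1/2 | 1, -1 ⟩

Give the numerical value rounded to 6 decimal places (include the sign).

-0.632456  (= −√(2/5))

√[3·2!1!1!/5! · 1!2!1!2!0!2!] = √(2/5)
  +(−1)^1/∏(1,1,1,0,0,1)! = -1  (running -1)
⟨..|..⟩ = √(2/5)·(-1) = -0.632456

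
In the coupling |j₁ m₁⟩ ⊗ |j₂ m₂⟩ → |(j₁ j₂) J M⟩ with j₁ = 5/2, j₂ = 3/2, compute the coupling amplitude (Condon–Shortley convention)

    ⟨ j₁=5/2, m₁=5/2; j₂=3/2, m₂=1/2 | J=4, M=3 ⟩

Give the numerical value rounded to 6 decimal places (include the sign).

triangle: 0!*5!*3!/9! = 720/362880
(j±m)!: 5!*0!*2!*1!*7!*1! = 1209600
prefactor² = (2J+1)*Δ*N² = 21600
  k=0: +1/(0!*0!*0!*2!*5!*1!) = 1/240
Σ = 1/240  ⇒  CG² = 21600*1/240² = 3/8
CG = +√(3/8) = +0.612372

+√(3/8) = +0.612372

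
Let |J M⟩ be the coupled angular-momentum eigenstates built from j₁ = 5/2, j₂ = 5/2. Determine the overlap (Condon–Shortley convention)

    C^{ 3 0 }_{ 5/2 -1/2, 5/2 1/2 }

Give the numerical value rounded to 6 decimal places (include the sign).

−√(4/45) = -0.298142

√[7·2!3!3!/9! · 2!3!3!2!3!3!] = √(36/5)
  +(−1)^0/∏(0,2,3,3,0,0)! = 1/72  (running 1/72)
  +(−1)^1/∏(1,1,2,2,1,1)! = -1/4  (running -17/72)
  +(−1)^2/∏(2,0,1,1,2,2)! = 1/8  (running -1/9)
⟨..|..⟩ = √(36/5)·(-1/9) = -0.298142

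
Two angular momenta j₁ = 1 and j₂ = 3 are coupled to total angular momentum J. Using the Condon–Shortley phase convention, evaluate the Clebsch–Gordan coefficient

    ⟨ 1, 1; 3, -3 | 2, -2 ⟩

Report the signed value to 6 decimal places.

√[5·2!0!4!/7! · 2!0!0!6!0!4!] = √(11520/7)
  +(−1)^0/∏(0,2,0,0,0,4)! = 1/48  (running 1/48)
⟨..|..⟩ = √(11520/7)·(1/48) = +0.845154

+0.845154  (= +√(5/7))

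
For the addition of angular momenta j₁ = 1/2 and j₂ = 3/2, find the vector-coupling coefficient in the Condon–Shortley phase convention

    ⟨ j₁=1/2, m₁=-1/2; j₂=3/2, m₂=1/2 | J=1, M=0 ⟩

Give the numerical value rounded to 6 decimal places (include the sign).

-0.707107

√[3·1!0!2!/4! · 0!1!2!1!1!1!] = √(1/2)
  +(−1)^1/∏(1,0,0,1,0,1)! = -1  (running -1)
⟨..|..⟩ = √(1/2)·(-1) = -0.707107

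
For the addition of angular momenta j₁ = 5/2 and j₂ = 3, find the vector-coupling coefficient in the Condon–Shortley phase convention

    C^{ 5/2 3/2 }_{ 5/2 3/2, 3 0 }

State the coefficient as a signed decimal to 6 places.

-0.483046

√[6·3!2!3!/9! · 4!1!3!3!4!1!] = √(864/35)
  +(−1)^0/∏(0,3,1,3,1,0)! = 1/36  (running 1/36)
  +(−1)^1/∏(1,2,0,2,2,1)! = -1/8  (running -7/72)
⟨..|..⟩ = √(864/35)·(-7/72) = -0.483046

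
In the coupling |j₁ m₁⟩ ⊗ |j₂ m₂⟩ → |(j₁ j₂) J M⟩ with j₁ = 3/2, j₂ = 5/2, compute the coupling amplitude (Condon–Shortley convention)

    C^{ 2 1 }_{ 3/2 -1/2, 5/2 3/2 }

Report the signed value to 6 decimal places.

+0.154303

√[5·2!1!3!/7! · 1!2!4!1!3!1!] = √(24/7)
  +(−1)^1/∏(1,1,1,3,0,0)! = -1/6  (running -1/6)
  +(−1)^2/∏(2,0,0,2,1,1)! = 1/4  (running 1/12)
⟨..|..⟩ = √(24/7)·(1/12) = +0.154303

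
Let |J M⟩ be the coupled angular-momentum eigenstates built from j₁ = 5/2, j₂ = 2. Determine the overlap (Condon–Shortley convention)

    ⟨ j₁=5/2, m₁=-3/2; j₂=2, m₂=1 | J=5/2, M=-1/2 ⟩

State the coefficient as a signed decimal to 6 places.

j₁+j₂−J=2  J+j₁−j₂=3  J−j₁+j₂=2  j₁+j₂+J+1=8
(j₁±m₁, j₂±m₂, J±M) = (1,4,3,1,2,3)
P² = 216/35
sum k=1..2:
  [1] −1/12 = -1/12
  [2] +1/4 = 1/4
S = 1/6
C² = P²·S² = 6/35 ; C = +0.414039

+0.414039  (= +√(6/35))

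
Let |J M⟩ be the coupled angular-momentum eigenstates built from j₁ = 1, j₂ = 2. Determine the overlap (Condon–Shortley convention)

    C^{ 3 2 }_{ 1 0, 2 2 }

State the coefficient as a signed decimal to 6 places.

+0.577350

triangle: 0!×2!×4!/7! = 48/5040
(j±m)!: 1!×1!×4!×0!×5!×1! = 2880
prefactor² = (2J+1)×Δ×N² = 192
  k=0: +1/(0!×0!×1!×4!×1!×0!) = 1/24
Σ = 1/24  ⇒  CG² = 192×1/24² = 1/3
CG = +√(1/3) = +0.577350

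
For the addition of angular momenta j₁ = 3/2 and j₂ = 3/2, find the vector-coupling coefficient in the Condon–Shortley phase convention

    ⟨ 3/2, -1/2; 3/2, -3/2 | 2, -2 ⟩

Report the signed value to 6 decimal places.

+0.707107  (= +√(1/2))

j₁+j₂−J=1  J+j₁−j₂=2  J−j₁+j₂=2  j₁+j₂+J+1=6
(j₁±m₁, j₂±m₂, J±M) = (1,2,0,3,0,4)
P² = 8
sum k=0..0:
  [0] +1/4 = 1/4
S = 1/4
C² = P²·S² = 1/2 ; C = +0.707107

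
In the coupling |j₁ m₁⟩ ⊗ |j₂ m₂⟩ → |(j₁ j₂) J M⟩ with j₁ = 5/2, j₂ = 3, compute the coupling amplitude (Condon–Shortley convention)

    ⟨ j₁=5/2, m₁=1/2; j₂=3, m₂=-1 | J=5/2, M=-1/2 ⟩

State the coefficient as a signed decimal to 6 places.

-0.478091

j₁+j₂−J=3  J+j₁−j₂=2  J−j₁+j₂=3  j₁+j₂+J+1=9
(j₁±m₁, j₂±m₂, J±M) = (3,2,2,4,2,3)
P² = 288/35
sum k=0..2:
  [0] +1/24 = 1/24
  [1] −1/4 = -1/4
  [2] +1/24 = 1/24
S = -1/6
C² = P²·S² = 8/35 ; C = -0.478091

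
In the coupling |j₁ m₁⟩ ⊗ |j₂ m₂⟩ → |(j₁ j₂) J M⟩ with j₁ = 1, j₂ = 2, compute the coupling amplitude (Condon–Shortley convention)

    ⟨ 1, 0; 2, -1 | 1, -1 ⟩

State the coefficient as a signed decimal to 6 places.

triangle: 2!·0!·2!/5! = 4/120
(j±m)!: 1!·1!·1!·3!·0!·2! = 12
prefactor² = (2J+1)·Δ·N² = 6/5
  k=1: −1/(1!·1!·0!·0!·0!·2!) = -1/2
Σ = -1/2  ⇒  CG² = 6/5·(-1/2)² = 3/10
CG = −√(3/10) = -0.547723

-0.547723  (= −√(3/10))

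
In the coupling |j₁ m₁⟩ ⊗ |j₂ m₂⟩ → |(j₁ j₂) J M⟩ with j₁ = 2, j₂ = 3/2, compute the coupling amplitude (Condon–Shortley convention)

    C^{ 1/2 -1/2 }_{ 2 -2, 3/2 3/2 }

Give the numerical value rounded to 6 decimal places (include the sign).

triangle: 3!·1!·0!/5! = 6/120
(j±m)!: 0!·4!·3!·0!·0!·1! = 144
prefactor² = (2J+1)·Δ·N² = 72/5
  k=3: −1/(3!·0!·1!·0!·0!·0!) = -1/6
Σ = -1/6  ⇒  CG² = 72/5·(-1/6)² = 2/5
CG = −√(2/5) = -0.632456

−√(2/5) ≈ -0.632456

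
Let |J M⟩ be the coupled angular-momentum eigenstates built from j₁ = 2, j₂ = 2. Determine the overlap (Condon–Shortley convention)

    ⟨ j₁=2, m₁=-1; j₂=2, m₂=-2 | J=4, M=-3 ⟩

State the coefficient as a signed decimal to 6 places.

√[9·0!4!4!/9! · 1!3!0!4!1!7!] = √(10368)
  +(−1)^0/∏(0,0,3,0,1,4)! = 1/144  (running 1/144)
⟨..|..⟩ = √(10368)·(1/144) = +0.707107

+√(1/2) = +0.707107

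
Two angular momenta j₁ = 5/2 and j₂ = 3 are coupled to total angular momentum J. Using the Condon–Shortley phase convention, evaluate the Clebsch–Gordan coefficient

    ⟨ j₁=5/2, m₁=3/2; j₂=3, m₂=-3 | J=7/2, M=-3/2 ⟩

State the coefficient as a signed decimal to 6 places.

j₁+j₂−J=2  J+j₁−j₂=3  J−j₁+j₂=4  j₁+j₂+J+1=10
(j₁±m₁, j₂±m₂, J±M) = (4,1,0,6,2,5)
P² = 18432/7
sum k=0..0:
  [0] +1/96 = 1/96
S = 1/96
C² = P²·S² = 2/7 ; C = +0.534522

+√(2/7) = +0.534522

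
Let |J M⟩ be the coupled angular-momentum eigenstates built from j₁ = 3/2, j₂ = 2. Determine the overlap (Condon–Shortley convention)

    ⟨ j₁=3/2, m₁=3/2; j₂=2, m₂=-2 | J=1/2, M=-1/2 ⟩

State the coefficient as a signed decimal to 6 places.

triangle: 3!·0!·1!/5! = 6/120
(j±m)!: 3!·0!·0!·4!·0!·1! = 144
prefactor² = (2J+1)·Δ·N² = 72/5
  k=0: +1/(0!·3!·0!·0!·0!·1!) = 1/6
Σ = 1/6  ⇒  CG² = 72/5·1/6² = 2/5
CG = +√(2/5) = +0.632456

+0.632456  (= +√(2/5))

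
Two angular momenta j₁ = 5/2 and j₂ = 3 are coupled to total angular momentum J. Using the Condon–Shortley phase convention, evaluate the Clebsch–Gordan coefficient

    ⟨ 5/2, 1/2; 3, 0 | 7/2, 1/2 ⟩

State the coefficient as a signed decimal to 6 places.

−√(4/21) ≈ -0.436436

triangle: 2!*3!*4!/10! = 288/3628800
(j±m)!: 3!*2!*3!*3!*4!*3! = 62208
prefactor² = (2J+1)*Δ*N² = 6912/175
  k=0: +1/(0!*2!*2!*3!*1!*1!) = 1/24
  k=1: −1/(1!*1!*1!*2!*2!*2!) = -1/8
  k=2: +1/(2!*0!*0!*1!*3!*3!) = 1/72
Σ = -5/72  ⇒  CG² = 6912/175*(-5/72)² = 4/21
CG = −√(4/21) = -0.436436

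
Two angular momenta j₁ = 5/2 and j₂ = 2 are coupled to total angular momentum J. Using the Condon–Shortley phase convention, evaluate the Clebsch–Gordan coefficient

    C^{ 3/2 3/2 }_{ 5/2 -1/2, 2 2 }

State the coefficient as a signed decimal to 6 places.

-0.338062  (= −√(4/35))

j₁+j₂−J=3  J+j₁−j₂=2  J−j₁+j₂=1  j₁+j₂+J+1=7
(j₁±m₁, j₂±m₂, J±M) = (2,3,4,0,3,0)
P² = 576/35
sum k=3..3:
  [3] −1/12 = -1/12
S = -1/12
C² = P²·S² = 4/35 ; C = -0.338062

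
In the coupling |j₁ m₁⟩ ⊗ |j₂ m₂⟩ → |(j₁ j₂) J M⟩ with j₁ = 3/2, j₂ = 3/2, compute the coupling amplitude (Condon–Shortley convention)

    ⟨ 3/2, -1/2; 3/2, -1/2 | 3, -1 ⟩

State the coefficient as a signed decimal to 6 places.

j₁+j₂−J=0  J+j₁−j₂=3  J−j₁+j₂=3  j₁+j₂+J+1=7
(j₁±m₁, j₂±m₂, J±M) = (1,2,1,2,2,4)
P² = 48/5
sum k=0..0:
  [0] +1/4 = 1/4
S = 1/4
C² = P²·S² = 3/5 ; C = +0.774597

+√(3/5) = +0.774597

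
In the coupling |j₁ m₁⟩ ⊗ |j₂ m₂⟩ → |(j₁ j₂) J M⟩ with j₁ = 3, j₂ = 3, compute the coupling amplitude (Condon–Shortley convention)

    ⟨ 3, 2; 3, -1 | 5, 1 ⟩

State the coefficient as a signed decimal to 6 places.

+0.566947

j₁+j₂−J=1  J+j₁−j₂=5  J−j₁+j₂=5  j₁+j₂+J+1=12
(j₁±m₁, j₂±m₂, J±M) = (5,1,2,4,6,4)
P² = 230400/7
sum k=0..1:
  [0] +1/288 = 1/288
  [1] −1/2880 = -1/2880
S = 1/320
C² = P²·S² = 9/28 ; C = +0.566947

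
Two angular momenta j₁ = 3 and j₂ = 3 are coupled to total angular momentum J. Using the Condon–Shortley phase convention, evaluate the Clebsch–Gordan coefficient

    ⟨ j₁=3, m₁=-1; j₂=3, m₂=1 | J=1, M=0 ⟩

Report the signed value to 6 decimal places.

triangle: 5!*1!*1!/8! = 120/40320
(j±m)!: 2!*4!*4!*2!*1!*1! = 2304
prefactor² = (2J+1)*Δ*N² = 144/7
  k=3: −1/(3!*2!*1!*1!*0!*0!) = -1/12
  k=4: +1/(4!*1!*0!*0!*1!*1!) = 1/24
Σ = -1/24  ⇒  CG² = 144/7*(-1/24)² = 1/28
CG = −√(1/28) = -0.188982

-0.188982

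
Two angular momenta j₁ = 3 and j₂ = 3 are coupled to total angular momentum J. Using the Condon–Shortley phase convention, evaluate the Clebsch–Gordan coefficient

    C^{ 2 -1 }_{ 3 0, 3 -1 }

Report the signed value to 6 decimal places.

√[5·4!2!2!/9! · 3!3!2!4!1!3!] = √(96/7)
  +(−1)^1/∏(1,3,2,1,0,1)! = -1/12  (running -1/12)
  +(−1)^2/∏(2,2,1,0,1,2)! = 1/8  (running 1/24)
⟨..|..⟩ = √(96/7)·(1/24) = +0.154303

+0.154303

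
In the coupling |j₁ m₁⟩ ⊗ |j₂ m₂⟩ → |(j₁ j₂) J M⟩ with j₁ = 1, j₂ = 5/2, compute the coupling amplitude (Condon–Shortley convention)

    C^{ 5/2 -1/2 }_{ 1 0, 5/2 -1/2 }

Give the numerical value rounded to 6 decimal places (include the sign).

+√(1/35) = +0.169031

√[6·1!1!4!/7! · 1!1!2!3!2!3!] = √(144/35)
  +(−1)^0/∏(0,1,1,2,0,2)! = 1/4  (running 1/4)
  +(−1)^1/∏(1,0,0,1,1,3)! = -1/6  (running 1/12)
⟨..|..⟩ = √(144/35)·(1/12) = +0.169031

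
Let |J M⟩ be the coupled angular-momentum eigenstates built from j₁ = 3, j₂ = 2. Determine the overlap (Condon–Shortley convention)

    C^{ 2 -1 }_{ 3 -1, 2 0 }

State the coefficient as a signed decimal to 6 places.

+√(1/7) ≈ +0.377964

√[5·3!3!1!/8! · 2!4!2!2!1!3!] = √(36/7)
  +(−1)^1/∏(1,2,3,1,0,0)! = -1/12  (running -1/12)
  +(−1)^2/∏(2,1,2,0,1,1)! = 1/4  (running 1/6)
⟨..|..⟩ = √(36/7)·(1/6) = +0.377964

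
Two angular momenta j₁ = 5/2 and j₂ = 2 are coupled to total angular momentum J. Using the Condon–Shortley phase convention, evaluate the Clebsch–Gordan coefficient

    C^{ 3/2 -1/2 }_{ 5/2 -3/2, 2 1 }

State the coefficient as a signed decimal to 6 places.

+0.138013

√[4·3!2!1!/7! · 1!4!3!1!1!2!] = √(96/35)
  +(−1)^2/∏(2,1,2,1,0,0)! = 1/4  (running 1/4)
  +(−1)^3/∏(3,0,1,0,1,1)! = -1/6  (running 1/12)
⟨..|..⟩ = √(96/35)·(1/12) = +0.138013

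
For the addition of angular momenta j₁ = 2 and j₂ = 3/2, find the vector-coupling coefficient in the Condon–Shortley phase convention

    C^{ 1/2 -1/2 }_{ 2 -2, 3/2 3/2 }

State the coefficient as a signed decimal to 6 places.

triangle: 3!·1!·0!/5! = 6/120
(j±m)!: 0!·4!·3!·0!·0!·1! = 144
prefactor² = (2J+1)·Δ·N² = 72/5
  k=3: −1/(3!·0!·1!·0!·0!·0!) = -1/6
Σ = -1/6  ⇒  CG² = 72/5·(-1/6)² = 2/5
CG = −√(2/5) = -0.632456

-0.632456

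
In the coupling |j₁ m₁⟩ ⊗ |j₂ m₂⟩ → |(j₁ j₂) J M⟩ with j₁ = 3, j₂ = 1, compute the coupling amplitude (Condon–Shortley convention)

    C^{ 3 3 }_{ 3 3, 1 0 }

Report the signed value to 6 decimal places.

triangle: 1!*5!*1!/8! = 120/40320
(j±m)!: 6!*0!*1!*1!*6!*0! = 518400
prefactor² = (2J+1)*Δ*N² = 10800
  k=0: +1/(0!*1!*0!*1!*5!*0!) = 1/120
Σ = 1/120  ⇒  CG² = 10800*1/120² = 3/4
CG = +√(3/4) = +0.866025

+√(3/4) ≈ +0.866025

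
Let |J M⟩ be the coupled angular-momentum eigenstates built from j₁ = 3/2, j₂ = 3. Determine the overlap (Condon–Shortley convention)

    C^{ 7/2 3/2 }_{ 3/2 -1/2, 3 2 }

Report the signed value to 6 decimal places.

triangle: 1!×2!×5!/9! = 240/362880
(j±m)!: 1!×2!×5!×1!×5!×2! = 57600
prefactor² = (2J+1)×Δ×N² = 6400/21
  k=0: +1/(0!×1!×2!×5!×0!×0!) = 1/240
  k=1: −1/(1!×0!×1!×4!×1!×1!) = -1/24
Σ = -3/80  ⇒  CG² = 6400/21×(-3/80)² = 3/7
CG = −√(3/7) = -0.654654

-0.654654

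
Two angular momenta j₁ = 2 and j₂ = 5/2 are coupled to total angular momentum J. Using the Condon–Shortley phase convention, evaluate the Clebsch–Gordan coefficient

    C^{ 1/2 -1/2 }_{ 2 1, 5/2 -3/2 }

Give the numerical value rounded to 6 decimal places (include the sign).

j₁+j₂−J=4  J+j₁−j₂=0  J−j₁+j₂=1  j₁+j₂+J+1=6
(j₁±m₁, j₂±m₂, J±M) = (3,1,1,4,0,1)
P² = 48/5
sum k=1..1:
  [1] −1/6 = -1/6
S = -1/6
C² = P²·S² = 4/15 ; C = -0.516398

-0.516398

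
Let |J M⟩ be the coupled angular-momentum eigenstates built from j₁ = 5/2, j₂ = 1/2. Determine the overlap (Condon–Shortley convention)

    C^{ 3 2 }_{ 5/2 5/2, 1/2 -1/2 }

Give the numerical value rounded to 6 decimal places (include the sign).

√[7·0!5!1!/7! · 5!0!0!1!5!1!] = √(2400)
  +(−1)^0/∏(0,0,0,0,5,1)! = 1/120  (running 1/120)
⟨..|..⟩ = √(2400)·(1/120) = +0.408248

+√(1/6) = +0.408248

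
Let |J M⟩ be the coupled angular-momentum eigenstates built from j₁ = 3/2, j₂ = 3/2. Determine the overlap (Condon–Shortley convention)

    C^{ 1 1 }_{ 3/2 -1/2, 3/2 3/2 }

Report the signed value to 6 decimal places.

+√(3/10) ≈ +0.547723

√[3·2!1!1!/5! · 1!2!3!0!2!0!] = √(6/5)
  +(−1)^2/∏(2,0,0,1,1,0)! = 1/2  (running 1/2)
⟨..|..⟩ = √(6/5)·(1/2) = +0.547723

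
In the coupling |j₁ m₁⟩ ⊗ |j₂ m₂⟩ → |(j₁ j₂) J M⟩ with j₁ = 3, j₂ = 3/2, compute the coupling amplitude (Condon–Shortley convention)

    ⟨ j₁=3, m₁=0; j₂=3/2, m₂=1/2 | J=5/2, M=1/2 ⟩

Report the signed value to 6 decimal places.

√[6·2!4!1!/8! · 3!3!2!1!3!2!] = √(216/35)
  +(−1)^1/∏(1,1,2,1,2,0)! = -1/4  (running -1/4)
  +(−1)^2/∏(2,0,1,0,3,1)! = 1/12  (running -1/6)
⟨..|..⟩ = √(216/35)·(-1/6) = -0.414039

−√(6/35) ≈ -0.414039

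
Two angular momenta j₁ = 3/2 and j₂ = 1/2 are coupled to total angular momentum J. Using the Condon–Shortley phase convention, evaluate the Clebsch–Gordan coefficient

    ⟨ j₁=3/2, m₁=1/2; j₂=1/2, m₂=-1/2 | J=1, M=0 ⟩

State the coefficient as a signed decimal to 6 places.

j₁+j₂−J=1  J+j₁−j₂=2  J−j₁+j₂=0  j₁+j₂+J+1=4
(j₁±m₁, j₂±m₂, J±M) = (2,1,0,1,1,1)
P² = 1/2
sum k=0..0:
  [0] +1/1 = 1
S = 1
C² = P²·S² = 1/2 ; C = +0.707107

+0.707107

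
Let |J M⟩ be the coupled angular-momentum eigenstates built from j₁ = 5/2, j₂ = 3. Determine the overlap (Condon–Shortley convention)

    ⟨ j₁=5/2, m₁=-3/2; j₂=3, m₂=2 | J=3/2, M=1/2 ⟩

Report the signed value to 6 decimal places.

j₁+j₂−J=4  J+j₁−j₂=1  J−j₁+j₂=2  j₁+j₂+J+1=8
(j₁±m₁, j₂±m₂, J±M) = (1,4,5,1,2,1)
P² = 192/7
sum k=3..4:
  [3] −1/12 = -1/12
  [4] +1/24 = 1/24
S = -1/24
C² = P²·S² = 1/21 ; C = -0.218218

−√(1/21) ≈ -0.218218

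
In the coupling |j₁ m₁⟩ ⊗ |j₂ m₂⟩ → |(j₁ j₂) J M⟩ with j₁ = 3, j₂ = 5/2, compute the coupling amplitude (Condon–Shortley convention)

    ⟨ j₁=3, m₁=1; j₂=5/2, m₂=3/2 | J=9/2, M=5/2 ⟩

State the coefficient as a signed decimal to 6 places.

j₁+j₂−J=1  J+j₁−j₂=5  J−j₁+j₂=4  j₁+j₂+J+1=11
(j₁±m₁, j₂±m₂, J±M) = (4,2,4,1,7,2)
P² = 92160/11
sum k=0..1:
  [0] +1/288 = 1/288
  [1] −1/144 = -1/144
S = -1/288
C² = P²·S² = 10/99 ; C = -0.317821

-0.317821  (= −√(10/99))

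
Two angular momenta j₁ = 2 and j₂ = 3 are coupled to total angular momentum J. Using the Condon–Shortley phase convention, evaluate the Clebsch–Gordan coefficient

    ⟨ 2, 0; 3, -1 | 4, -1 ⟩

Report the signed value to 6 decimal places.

triangle: 1!×3!×5!/10! = 720/3628800
(j±m)!: 2!×2!×2!×4!×3!×5! = 138240
prefactor² = (2J+1)×Δ×N² = 1728/7
  k=0: +1/(0!×1!×2!×2!×1!×3!) = 1/24
  k=1: −1/(1!×0!×1!×1!×2!×4!) = -1/48
Σ = 1/48  ⇒  CG² = 1728/7×1/48² = 3/28
CG = +√(3/28) = +0.327327

+0.327327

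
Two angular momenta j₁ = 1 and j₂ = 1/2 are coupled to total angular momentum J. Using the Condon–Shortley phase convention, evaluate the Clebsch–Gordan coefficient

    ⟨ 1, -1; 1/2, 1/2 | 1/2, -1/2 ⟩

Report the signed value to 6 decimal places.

−√(2/3) ≈ -0.816497

triangle: 1!*1!*0!/3! = 1/6
(j±m)!: 0!*2!*1!*0!*0!*1! = 2
prefactor² = (2J+1)*Δ*N² = 2/3
  k=1: −1/(1!*0!*1!*0!*0!*0!) = -1
Σ = -1  ⇒  CG² = 2/3*(-1)² = 2/3
CG = −√(2/3) = -0.816497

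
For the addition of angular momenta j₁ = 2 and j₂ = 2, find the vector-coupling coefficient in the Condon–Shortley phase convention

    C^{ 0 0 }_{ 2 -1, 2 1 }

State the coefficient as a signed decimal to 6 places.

j₁+j₂−J=4  J+j₁−j₂=0  J−j₁+j₂=0  j₁+j₂+J+1=5
(j₁±m₁, j₂±m₂, J±M) = (1,3,3,1,0,0)
P² = 36/5
sum k=3..3:
  [3] −1/6 = -1/6
S = -1/6
C² = P²·S² = 1/5 ; C = -0.447214

−√(1/5) = -0.447214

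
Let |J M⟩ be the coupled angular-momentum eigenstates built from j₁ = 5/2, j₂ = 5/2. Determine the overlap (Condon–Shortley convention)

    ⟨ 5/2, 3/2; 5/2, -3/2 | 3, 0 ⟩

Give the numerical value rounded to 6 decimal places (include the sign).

+0.521749

triangle: 2!·3!·3!/9! = 72/362880
(j±m)!: 4!·1!·1!·4!·3!·3! = 20736
prefactor² = (2J+1)·Δ·N² = 144/5
  k=0: +1/(0!·2!·1!·1!·2!·2!) = 1/8
  k=1: −1/(1!·1!·0!·0!·3!·3!) = -1/36
Σ = 7/72  ⇒  CG² = 144/5·7/72² = 49/180
CG = +√(49/180) = +0.521749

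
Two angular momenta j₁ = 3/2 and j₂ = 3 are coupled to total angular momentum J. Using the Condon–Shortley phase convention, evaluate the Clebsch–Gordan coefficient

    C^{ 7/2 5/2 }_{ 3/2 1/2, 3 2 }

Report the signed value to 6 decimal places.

-0.377964  (= −√(1/7))

j₁+j₂−J=1  J+j₁−j₂=2  J−j₁+j₂=5  j₁+j₂+J+1=9
(j₁±m₁, j₂±m₂, J±M) = (2,1,5,1,6,1)
P² = 6400/7
sum k=0..1:
  [0] +1/120 = 1/120
  [1] −1/48 = -1/48
S = -1/80
C² = P²·S² = 1/7 ; C = -0.377964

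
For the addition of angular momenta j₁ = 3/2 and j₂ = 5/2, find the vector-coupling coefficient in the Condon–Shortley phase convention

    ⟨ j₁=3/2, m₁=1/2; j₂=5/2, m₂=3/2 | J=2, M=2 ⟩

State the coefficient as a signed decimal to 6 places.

√[5·2!1!3!/7! · 2!1!4!1!4!0!] = √(96/7)
  +(−1)^1/∏(1,1,0,3,1,0)! = -1/6  (running -1/6)
⟨..|..⟩ = √(96/7)·(-1/6) = -0.617213

-0.617213  (= −√(8/21))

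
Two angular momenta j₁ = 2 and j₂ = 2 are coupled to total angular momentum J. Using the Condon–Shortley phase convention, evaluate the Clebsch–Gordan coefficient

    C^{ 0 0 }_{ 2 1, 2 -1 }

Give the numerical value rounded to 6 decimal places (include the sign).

triangle: 4!*0!*0!/5! = 24/120
(j±m)!: 3!*1!*1!*3!*0!*0! = 36
prefactor² = (2J+1)*Δ*N² = 36/5
  k=1: −1/(1!*3!*0!*0!*0!*0!) = -1/6
Σ = -1/6  ⇒  CG² = 36/5*(-1/6)² = 1/5
CG = −√(1/5) = -0.447214

−√(1/5) = -0.447214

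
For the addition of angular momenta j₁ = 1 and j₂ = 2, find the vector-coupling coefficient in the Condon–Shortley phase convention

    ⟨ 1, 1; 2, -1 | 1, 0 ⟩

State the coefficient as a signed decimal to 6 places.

+0.547723

triangle: 2!×0!×2!/5! = 4/120
(j±m)!: 2!×0!×1!×3!×1!×1! = 12
prefactor² = (2J+1)×Δ×N² = 6/5
  k=0: +1/(0!×2!×0!×1!×0!×1!) = 1/2
Σ = 1/2  ⇒  CG² = 6/5×1/2² = 3/10
CG = +√(3/10) = +0.547723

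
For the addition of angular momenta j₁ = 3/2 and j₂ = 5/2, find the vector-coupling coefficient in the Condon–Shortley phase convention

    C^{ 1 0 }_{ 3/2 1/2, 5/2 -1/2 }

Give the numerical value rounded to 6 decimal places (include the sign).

triangle: 3!*0!*2!/6! = 12/720
(j±m)!: 2!*1!*2!*3!*1!*1! = 24
prefactor² = (2J+1)*Δ*N² = 6/5
  k=1: −1/(1!*2!*0!*1!*0!*1!) = -1/2
Σ = -1/2  ⇒  CG² = 6/5*(-1/2)² = 3/10
CG = −√(3/10) = -0.547723

−√(3/10) ≈ -0.547723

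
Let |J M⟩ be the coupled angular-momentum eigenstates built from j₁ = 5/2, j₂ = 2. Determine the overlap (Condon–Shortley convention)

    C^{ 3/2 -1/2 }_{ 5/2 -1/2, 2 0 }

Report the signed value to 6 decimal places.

triangle: 3!*2!*1!/7! = 12/5040
(j±m)!: 2!*3!*2!*2!*1!*2! = 96
prefactor² = (2J+1)*Δ*N² = 32/35
  k=1: −1/(1!*2!*2!*1!*0!*0!) = -1/4
  k=2: +1/(2!*1!*1!*0!*1!*1!) = 1/2
Σ = 1/4  ⇒  CG² = 32/35*1/4² = 2/35
CG = +√(2/35) = +0.239046

+√(2/35) = +0.239046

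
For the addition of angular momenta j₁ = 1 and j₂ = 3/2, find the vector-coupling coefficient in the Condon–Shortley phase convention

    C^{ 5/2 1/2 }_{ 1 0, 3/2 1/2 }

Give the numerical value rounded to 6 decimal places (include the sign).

√[6·0!2!3!/6! · 1!1!2!1!3!2!] = √(12/5)
  +(−1)^0/∏(0,0,1,2,1,1)! = 1/2  (running 1/2)
⟨..|..⟩ = √(12/5)·(1/2) = +0.774597

+√(3/5) ≈ +0.774597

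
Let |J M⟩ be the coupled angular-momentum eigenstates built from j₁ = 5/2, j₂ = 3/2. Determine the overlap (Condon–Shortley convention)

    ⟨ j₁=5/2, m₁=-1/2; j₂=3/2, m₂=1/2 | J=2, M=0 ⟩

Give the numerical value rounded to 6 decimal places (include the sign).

-0.267261  (= −√(1/14))

√[5·2!3!1!/7! · 2!3!2!1!2!2!] = √(8/7)
  +(−1)^1/∏(1,1,2,1,1,0)! = -1/2  (running -1/2)
  +(−1)^2/∏(2,0,1,0,2,1)! = 1/4  (running -1/4)
⟨..|..⟩ = √(8/7)·(-1/4) = -0.267261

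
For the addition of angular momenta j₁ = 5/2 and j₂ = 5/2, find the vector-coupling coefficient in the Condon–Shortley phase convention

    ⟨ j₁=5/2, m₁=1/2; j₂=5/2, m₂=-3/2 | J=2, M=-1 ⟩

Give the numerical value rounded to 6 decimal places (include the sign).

-0.377964  (= −√(1/7))

j₁+j₂−J=3  J+j₁−j₂=2  J−j₁+j₂=2  j₁+j₂+J+1=8
(j₁±m₁, j₂±m₂, J±M) = (3,2,1,4,1,3)
P² = 36/7
sum k=0..1:
  [0] +1/12 = 1/12
  [1] −1/4 = -1/4
S = -1/6
C² = P²·S² = 1/7 ; C = -0.377964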